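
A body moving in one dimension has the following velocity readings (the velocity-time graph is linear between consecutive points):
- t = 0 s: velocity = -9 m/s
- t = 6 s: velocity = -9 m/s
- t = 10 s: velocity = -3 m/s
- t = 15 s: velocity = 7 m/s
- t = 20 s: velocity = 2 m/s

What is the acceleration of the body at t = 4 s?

0 m/s²

Acceleration is the slope of the v-t graph on 0–6 s: (-9 − -9)/(6 − 0) = 0 m/s².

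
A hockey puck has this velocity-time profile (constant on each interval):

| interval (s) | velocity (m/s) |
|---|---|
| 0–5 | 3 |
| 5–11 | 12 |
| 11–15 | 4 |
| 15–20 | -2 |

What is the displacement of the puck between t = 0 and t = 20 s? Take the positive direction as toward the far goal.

Net displacement equals the area under the velocity-time graph (areas below the axis count negative).
0–5 s: 3 × 5 = 15 m
5–11 s: 12 × 6 = 72 m
11–15 s: 4 × 4 = 16 m
15–20 s: -2 × 5 = -10 m
Net displacement = 93 m

93 m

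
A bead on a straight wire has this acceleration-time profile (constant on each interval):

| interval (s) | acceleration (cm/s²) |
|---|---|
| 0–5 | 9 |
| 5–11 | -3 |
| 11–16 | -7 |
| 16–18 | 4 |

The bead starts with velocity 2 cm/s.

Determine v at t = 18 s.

Δv equals the area under the a-t graph; then v = v₀ + Δv.
0–5 s: 9 × 5 = 45 cm/s
5–11 s: -3 × 6 = -18 cm/s
11–16 s: -7 × 5 = -35 cm/s
16–18 s: 4 × 2 = 8 cm/s
Δv = 0 cm/s, so v(18) = 2 + (0) = 2 cm/s.

2 cm/s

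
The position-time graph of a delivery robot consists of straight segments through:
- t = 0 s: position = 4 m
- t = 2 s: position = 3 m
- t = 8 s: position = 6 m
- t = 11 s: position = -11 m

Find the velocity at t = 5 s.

Velocity is the slope of the x-t graph on 2–8 s: (6 − 3)/(8 − 2) = 0.5 m/s.

0.5 m/s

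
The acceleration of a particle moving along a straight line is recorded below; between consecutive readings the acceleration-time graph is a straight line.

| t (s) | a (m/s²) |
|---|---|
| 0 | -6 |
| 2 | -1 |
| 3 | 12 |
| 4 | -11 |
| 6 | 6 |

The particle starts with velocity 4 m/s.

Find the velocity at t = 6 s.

-2 m/s

Δv equals the area under the a-t graph; then v = v₀ + Δv.
0–2 s: ½(-6 + -1)(2) = -7 m/s
2–3 s: ½(-1 + 12)(1) = 5.5 m/s
3–4 s: ½(12 + -11)(1) = 0.5 m/s
4–6 s: ½(-11 + 6)(2) = -5 m/s
Δv = -6 m/s, so v(6) = 4 + (-6) = -2 m/s.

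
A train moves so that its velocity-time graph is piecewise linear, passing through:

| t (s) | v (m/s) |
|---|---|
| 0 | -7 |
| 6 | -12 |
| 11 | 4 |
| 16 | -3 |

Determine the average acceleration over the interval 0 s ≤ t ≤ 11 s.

Average acceleration = Δv/Δt = (4 − -7)/(11 − 0) = 1 m/s².

1 m/s²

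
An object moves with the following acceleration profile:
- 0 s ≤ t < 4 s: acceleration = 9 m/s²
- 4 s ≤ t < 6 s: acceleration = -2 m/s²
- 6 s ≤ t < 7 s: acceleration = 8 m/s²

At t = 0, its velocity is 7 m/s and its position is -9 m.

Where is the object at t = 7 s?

On each constant-a segment, Δv = aΔt and Δx = v₀Δt + ½aΔt²; chain segment to segment.
0–4 s: v starts 7 m/s; Δx = 7·4 + ½·9·4² = 100 m; v ends 43 m/s.
4–6 s: v starts 43 m/s; Δx = 43·2 + ½·-2·2² = 82 m; v ends 39 m/s.
6–7 s: v starts 39 m/s; Δx = 39·1 + ½·8·1² = 43 m; v ends 47 m/s.
x(7) = -9 + Σ Δx = 216 m.

216 m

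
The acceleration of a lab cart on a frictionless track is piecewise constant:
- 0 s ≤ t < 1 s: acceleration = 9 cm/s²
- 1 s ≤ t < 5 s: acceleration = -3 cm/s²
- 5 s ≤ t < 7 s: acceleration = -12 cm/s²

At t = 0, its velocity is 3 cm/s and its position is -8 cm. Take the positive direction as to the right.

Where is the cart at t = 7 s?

On each constant-a segment, Δv = aΔt and Δx = v₀Δt + ½aΔt²; chain segment to segment.
0–1 s: v starts 3 cm/s; Δx = 3·1 + ½·9·1² = 7.5 cm; v ends 12 cm/s.
1–5 s: v starts 12 cm/s; Δx = 12·4 + ½·-3·4² = 24 cm; v ends 0 cm/s.
5–7 s: v starts 0 cm/s; Δx = 0·2 + ½·-12·2² = -24 cm; v ends -24 cm/s.
x(7) = -8 + Σ Δx = -0.5 cm.

-0.5 cm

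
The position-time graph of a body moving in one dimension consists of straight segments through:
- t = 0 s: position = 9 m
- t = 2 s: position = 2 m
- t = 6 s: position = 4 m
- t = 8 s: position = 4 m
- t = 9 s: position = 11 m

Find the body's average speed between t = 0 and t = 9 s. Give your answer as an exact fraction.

Average speed = (total path length)/(elapsed time); on a piecewise-linear x-t graph the path length is Σ|Δx|.
0–2 s: |Δx| = |2 − 9| = 7 m
2–6 s: |Δx| = |4 − 2| = 2 m
6–8 s: |Δx| = |4 − 4| = 0 m
8–9 s: |Δx| = |11 − 4| = 7 m
Total path = 16 m; average speed = 16/9 = 16/9 m/s.

16/9 m/s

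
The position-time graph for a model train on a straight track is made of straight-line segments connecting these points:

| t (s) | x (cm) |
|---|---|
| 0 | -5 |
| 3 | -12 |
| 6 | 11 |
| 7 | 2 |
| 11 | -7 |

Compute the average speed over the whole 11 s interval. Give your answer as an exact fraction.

48/11 cm/s

Average speed = (total path length)/(elapsed time); on a piecewise-linear x-t graph the path length is Σ|Δx|.
0–3 s: |Δx| = |-12 − -5| = 7 cm
3–6 s: |Δx| = |11 − -12| = 23 cm
6–7 s: |Δx| = |2 − 11| = 9 cm
7–11 s: |Δx| = |-7 − 2| = 9 cm
Total path = 48 cm; average speed = 48/11 = 48/11 cm/s.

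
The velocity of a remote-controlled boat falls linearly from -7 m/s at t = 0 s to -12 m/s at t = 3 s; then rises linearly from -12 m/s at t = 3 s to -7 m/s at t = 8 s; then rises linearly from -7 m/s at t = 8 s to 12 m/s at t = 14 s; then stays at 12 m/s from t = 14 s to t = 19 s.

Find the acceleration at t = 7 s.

1 m/s²

Acceleration is the slope of the v-t graph on 3–8 s: (-7 − -12)/(8 − 3) = 1 m/s².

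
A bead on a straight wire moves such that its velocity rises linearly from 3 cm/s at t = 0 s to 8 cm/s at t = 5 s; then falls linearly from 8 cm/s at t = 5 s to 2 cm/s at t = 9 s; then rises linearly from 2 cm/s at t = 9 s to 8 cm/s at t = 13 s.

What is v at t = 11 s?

5 cm/s

On 9–13 s the graph is linear from 2 to 8 cm/s: v(11) = 2 + (8 − 2)·(11 − 9)/(13 − 9) = 5 cm/s.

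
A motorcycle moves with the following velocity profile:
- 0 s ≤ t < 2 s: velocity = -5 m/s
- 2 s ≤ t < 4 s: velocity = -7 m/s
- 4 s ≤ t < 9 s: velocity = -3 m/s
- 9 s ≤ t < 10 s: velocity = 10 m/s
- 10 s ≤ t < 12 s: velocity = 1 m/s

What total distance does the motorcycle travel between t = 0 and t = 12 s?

51 m

Total distance travelled is ∫|v| dt — sum the magnitudes of each area piece.
0–2 s: |-5| × 2 = 10 m
2–4 s: |-7| × 2 = 14 m
4–9 s: |-3| × 5 = 15 m
9–10 s: |10| × 1 = 10 m
10–12 s: |1| × 2 = 2 m
Total distance = 51 m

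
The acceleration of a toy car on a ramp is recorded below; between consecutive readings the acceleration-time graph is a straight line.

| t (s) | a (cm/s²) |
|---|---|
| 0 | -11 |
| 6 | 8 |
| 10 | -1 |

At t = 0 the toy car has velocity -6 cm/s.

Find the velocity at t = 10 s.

-1 cm/s

Δv equals the area under the a-t graph; then v = v₀ + Δv.
0–6 s: ½(-11 + 8)(6) = -9 cm/s
6–10 s: ½(8 + -1)(4) = 14 cm/s
Δv = 5 cm/s, so v(10) = -6 + (5) = -1 cm/s.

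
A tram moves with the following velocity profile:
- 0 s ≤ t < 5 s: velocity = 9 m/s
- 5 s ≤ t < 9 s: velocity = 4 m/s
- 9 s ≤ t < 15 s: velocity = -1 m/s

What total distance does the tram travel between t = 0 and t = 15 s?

Distance (not displacement) is the total path length: add the absolute areas under v-t.
0–5 s: |9| × 5 = 45 m
5–9 s: |4| × 4 = 16 m
9–15 s: |-1| × 6 = 6 m
Total distance = 67 m

67 m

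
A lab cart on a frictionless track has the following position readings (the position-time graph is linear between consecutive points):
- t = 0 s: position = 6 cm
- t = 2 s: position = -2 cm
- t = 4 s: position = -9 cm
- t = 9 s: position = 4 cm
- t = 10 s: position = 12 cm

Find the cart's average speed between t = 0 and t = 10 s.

3.6 cm/s

Average speed = (total path length)/(elapsed time); on a piecewise-linear x-t graph the path length is Σ|Δx|.
0–2 s: |Δx| = |-2 − 6| = 8 cm
2–4 s: |Δx| = |-9 − -2| = 7 cm
4–9 s: |Δx| = |4 − -9| = 13 cm
9–10 s: |Δx| = |12 − 4| = 8 cm
Total path = 36 cm; average speed = 36/10 = 3.6 cm/s.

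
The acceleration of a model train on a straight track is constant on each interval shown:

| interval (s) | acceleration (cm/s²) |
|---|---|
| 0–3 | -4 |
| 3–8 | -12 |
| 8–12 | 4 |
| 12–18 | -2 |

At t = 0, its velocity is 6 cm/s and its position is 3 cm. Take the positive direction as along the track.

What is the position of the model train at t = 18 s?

-745 cm

On each constant-a segment, Δv = aΔt and Δx = v₀Δt + ½aΔt²; chain segment to segment.
0–3 s: v starts 6 cm/s; Δx = 6·3 + ½·-4·3² = 0 cm; v ends -6 cm/s.
3–8 s: v starts -6 cm/s; Δx = -6·5 + ½·-12·5² = -180 cm; v ends -66 cm/s.
8–12 s: v starts -66 cm/s; Δx = -66·4 + ½·4·4² = -232 cm; v ends -50 cm/s.
12–18 s: v starts -50 cm/s; Δx = -50·6 + ½·-2·6² = -336 cm; v ends -62 cm/s.
x(18) = 3 + Σ Δx = -745 cm.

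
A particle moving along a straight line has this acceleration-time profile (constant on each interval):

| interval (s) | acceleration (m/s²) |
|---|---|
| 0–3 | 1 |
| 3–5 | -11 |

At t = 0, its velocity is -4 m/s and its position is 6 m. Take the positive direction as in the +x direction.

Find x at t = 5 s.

-25.5 m

On each constant-a segment, Δv = aΔt and Δx = v₀Δt + ½aΔt²; chain segment to segment.
0–3 s: v starts -4 m/s; Δx = -4·3 + ½·1·3² = -7.5 m; v ends -1 m/s.
3–5 s: v starts -1 m/s; Δx = -1·2 + ½·-11·2² = -24 m; v ends -23 m/s.
x(5) = 6 + Σ Δx = -25.5 m.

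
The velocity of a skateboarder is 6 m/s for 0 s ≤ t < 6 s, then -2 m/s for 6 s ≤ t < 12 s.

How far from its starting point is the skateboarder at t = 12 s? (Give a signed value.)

24 m

Net displacement equals the area under the velocity-time graph (areas below the axis count negative).
0–6 s: 6 × 6 = 36 m
6–12 s: -2 × 6 = -12 m
Net displacement = 24 m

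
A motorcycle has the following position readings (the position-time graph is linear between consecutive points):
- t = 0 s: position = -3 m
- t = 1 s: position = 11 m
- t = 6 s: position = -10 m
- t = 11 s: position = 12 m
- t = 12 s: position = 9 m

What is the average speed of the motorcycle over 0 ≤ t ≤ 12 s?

5 m/s

Average speed = (total path length)/(elapsed time); on a piecewise-linear x-t graph the path length is Σ|Δx|.
0–1 s: |Δx| = |11 − -3| = 14 m
1–6 s: |Δx| = |-10 − 11| = 21 m
6–11 s: |Δx| = |12 − -10| = 22 m
11–12 s: |Δx| = |9 − 12| = 3 m
Total path = 60 m; average speed = 60/12 = 5 m/s.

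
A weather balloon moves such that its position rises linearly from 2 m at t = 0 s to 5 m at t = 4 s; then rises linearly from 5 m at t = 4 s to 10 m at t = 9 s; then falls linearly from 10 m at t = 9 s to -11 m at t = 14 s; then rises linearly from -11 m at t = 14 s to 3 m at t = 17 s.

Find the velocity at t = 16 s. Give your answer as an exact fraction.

14/3 m/s

Velocity is the slope of the x-t graph on 14–17 s: (3 − -11)/(17 − 14) = 14/3 m/s.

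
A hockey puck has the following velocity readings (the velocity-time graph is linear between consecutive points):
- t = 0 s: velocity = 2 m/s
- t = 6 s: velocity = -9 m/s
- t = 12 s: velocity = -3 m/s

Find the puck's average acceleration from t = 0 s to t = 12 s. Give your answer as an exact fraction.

-5/12 m/s²

Average acceleration = Δv/Δt = (-3 − 2)/(12 − 0) = -5/12 m/s².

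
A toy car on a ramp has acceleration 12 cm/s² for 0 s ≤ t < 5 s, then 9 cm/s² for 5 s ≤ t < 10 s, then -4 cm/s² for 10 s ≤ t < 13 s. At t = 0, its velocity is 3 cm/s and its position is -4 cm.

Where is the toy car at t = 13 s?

894.5 cm

On each constant-a segment, Δv = aΔt and Δx = v₀Δt + ½aΔt²; chain segment to segment.
0–5 s: v starts 3 cm/s; Δx = 3·5 + ½·12·5² = 165 cm; v ends 63 cm/s.
5–10 s: v starts 63 cm/s; Δx = 63·5 + ½·9·5² = 427.5 cm; v ends 108 cm/s.
10–13 s: v starts 108 cm/s; Δx = 108·3 + ½·-4·3² = 306 cm; v ends 96 cm/s.
x(13) = -4 + Σ Δx = 894.5 cm.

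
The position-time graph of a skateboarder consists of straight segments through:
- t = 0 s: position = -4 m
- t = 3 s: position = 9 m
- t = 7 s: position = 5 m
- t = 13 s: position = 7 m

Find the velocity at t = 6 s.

Velocity is the slope of the x-t graph on 3–7 s: (5 − 9)/(7 − 3) = -1 m/s.

-1 m/s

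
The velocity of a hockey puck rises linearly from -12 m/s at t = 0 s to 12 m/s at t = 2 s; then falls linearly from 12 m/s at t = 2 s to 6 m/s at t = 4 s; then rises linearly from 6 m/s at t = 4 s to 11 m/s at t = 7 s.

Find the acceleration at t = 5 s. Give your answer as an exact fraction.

5/3 m/s²

Acceleration is the slope of the v-t graph on 4–7 s: (11 − 6)/(7 − 4) = 5/3 m/s².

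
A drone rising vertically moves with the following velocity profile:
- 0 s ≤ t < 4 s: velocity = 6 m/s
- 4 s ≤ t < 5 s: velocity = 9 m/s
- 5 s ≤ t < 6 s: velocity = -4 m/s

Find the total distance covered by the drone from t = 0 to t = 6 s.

Total distance travelled is ∫|v| dt — sum the magnitudes of each area piece.
0–4 s: |6| × 4 = 24 m
4–5 s: |9| × 1 = 9 m
5–6 s: |-4| × 1 = 4 m
Total distance = 37 m

37 m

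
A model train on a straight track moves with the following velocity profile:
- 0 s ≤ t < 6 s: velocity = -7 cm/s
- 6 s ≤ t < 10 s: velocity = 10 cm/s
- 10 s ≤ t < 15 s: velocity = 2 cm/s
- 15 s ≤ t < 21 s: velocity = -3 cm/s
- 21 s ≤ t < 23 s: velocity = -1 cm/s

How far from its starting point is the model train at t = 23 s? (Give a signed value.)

Displacement is the signed area under the v-t curve.
0–6 s: -7 × 6 = -42 cm
6–10 s: 10 × 4 = 40 cm
10–15 s: 2 × 5 = 10 cm
15–21 s: -3 × 6 = -18 cm
21–23 s: -1 × 2 = -2 cm
Net displacement = -12 cm

-12 cm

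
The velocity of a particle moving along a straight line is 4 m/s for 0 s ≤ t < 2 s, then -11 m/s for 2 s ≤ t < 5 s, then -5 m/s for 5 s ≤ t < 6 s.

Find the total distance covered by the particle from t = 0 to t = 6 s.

46 m

Total distance travelled is ∫|v| dt — sum the magnitudes of each area piece.
0–2 s: |4| × 2 = 8 m
2–5 s: |-11| × 3 = 33 m
5–6 s: |-5| × 1 = 5 m
Total distance = 46 m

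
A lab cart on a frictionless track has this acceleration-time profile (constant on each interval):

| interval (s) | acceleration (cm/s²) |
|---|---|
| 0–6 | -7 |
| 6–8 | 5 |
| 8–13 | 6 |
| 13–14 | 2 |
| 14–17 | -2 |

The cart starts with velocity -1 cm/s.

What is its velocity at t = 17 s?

-7 cm/s

Δv equals the area under the a-t graph; then v = v₀ + Δv.
0–6 s: -7 × 6 = -42 cm/s
6–8 s: 5 × 2 = 10 cm/s
8–13 s: 6 × 5 = 30 cm/s
13–14 s: 2 × 1 = 2 cm/s
14–17 s: -2 × 3 = -6 cm/s
Δv = -6 cm/s, so v(17) = -1 + (-6) = -7 cm/s.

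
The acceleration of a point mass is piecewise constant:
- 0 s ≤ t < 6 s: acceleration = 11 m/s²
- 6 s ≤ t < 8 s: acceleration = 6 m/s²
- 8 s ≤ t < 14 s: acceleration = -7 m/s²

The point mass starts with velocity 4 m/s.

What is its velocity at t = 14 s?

Δv equals the area under the a-t graph; then v = v₀ + Δv.
0–6 s: 11 × 6 = 66 m/s
6–8 s: 6 × 2 = 12 m/s
8–14 s: -7 × 6 = -42 m/s
Δv = 36 m/s, so v(14) = 4 + (36) = 40 m/s.

40 m/s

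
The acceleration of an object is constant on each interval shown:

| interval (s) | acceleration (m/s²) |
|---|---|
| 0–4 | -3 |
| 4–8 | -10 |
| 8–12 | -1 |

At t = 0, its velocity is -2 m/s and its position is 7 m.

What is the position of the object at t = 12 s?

-385 m

On each constant-a segment, Δv = aΔt and Δx = v₀Δt + ½aΔt²; chain segment to segment.
0–4 s: v starts -2 m/s; Δx = -2·4 + ½·-3·4² = -32 m; v ends -14 m/s.
4–8 s: v starts -14 m/s; Δx = -14·4 + ½·-10·4² = -136 m; v ends -54 m/s.
8–12 s: v starts -54 m/s; Δx = -54·4 + ½·-1·4² = -224 m; v ends -58 m/s.
x(12) = 7 + Σ Δx = -385 m.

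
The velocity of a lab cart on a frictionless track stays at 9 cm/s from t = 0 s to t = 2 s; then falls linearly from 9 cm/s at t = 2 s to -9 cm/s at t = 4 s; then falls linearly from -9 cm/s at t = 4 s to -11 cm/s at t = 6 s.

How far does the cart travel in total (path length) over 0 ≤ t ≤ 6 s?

47 cm

Distance (not displacement) is the total path length: add the absolute areas under v-t.
0–2 s: |9| × 2 = 18 cm
2–4 s: v = 0 at t = 3 s; triangle areas 4.5 + 4.5 = 9 cm
4–6 s: |½(-9 + -11)(2)| = 20 cm
Total distance = 47 cm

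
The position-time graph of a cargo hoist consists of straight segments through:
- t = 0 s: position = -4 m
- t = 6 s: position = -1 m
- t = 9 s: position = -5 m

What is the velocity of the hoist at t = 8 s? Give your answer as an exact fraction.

Velocity is the slope of the x-t graph on 6–9 s: (-5 − -1)/(9 − 6) = -4/3 m/s.

-4/3 m/s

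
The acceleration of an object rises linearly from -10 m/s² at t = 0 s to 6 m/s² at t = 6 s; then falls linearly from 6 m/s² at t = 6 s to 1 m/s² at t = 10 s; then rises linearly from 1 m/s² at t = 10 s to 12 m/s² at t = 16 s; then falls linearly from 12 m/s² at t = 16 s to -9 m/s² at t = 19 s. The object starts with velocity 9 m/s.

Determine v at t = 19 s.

Δv equals the area under the a-t graph; then v = v₀ + Δv.
0–6 s: ½(-10 + 6)(6) = -12 m/s
6–10 s: ½(6 + 1)(4) = 14 m/s
10–16 s: ½(1 + 12)(6) = 39 m/s
16–19 s: ½(12 + -9)(3) = 4.5 m/s
Δv = 45.5 m/s, so v(19) = 9 + (45.5) = 54.5 m/s.

54.5 m/s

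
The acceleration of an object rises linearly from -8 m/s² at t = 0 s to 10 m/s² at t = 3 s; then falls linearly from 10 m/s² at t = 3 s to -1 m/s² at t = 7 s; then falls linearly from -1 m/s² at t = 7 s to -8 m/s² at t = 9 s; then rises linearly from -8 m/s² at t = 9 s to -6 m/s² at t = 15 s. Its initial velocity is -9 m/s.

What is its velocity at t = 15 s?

Δv equals the area under the a-t graph; then v = v₀ + Δv.
0–3 s: ½(-8 + 10)(3) = 3 m/s
3–7 s: ½(10 + -1)(4) = 18 m/s
7–9 s: ½(-1 + -8)(2) = -9 m/s
9–15 s: ½(-8 + -6)(6) = -42 m/s
Δv = -30 m/s, so v(15) = -9 + (-30) = -39 m/s.

-39 m/s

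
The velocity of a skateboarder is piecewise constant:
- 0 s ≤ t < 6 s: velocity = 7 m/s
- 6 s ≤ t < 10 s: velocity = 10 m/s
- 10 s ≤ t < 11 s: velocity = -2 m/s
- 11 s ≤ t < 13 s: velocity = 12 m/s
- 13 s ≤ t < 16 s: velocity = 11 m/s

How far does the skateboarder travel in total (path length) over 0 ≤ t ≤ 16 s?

141 m

Total distance travelled is ∫|v| dt — sum the magnitudes of each area piece.
0–6 s: |7| × 6 = 42 m
6–10 s: |10| × 4 = 40 m
10–11 s: |-2| × 1 = 2 m
11–13 s: |12| × 2 = 24 m
13–16 s: |11| × 3 = 33 m
Total distance = 141 m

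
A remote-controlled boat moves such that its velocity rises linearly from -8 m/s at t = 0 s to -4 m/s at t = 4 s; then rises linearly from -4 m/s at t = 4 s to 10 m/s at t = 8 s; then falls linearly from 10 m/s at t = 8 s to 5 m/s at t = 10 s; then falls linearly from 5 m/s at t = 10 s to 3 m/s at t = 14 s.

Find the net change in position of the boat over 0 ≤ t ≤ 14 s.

Net displacement equals the area under the velocity-time graph (areas below the axis count negative).
0–4 s: ½(-8 + -4)(4) = -24 m
4–8 s: ½(-4 + 10)(4) = 12 m
8–10 s: ½(10 + 5)(2) = 15 m
10–14 s: ½(5 + 3)(4) = 16 m
Net displacement = 19 m

19 m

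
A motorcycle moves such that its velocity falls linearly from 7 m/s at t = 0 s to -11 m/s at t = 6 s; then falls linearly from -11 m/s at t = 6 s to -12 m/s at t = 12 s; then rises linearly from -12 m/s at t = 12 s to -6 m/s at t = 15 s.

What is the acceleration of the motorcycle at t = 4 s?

-3 m/s²

Acceleration is the slope of the v-t graph on 0–6 s: (-11 − 7)/(6 − 0) = -3 m/s².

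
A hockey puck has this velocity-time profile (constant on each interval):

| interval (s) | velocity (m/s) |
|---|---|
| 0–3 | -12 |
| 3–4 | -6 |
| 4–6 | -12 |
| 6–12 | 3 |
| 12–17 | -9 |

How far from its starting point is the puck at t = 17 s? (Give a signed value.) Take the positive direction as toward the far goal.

Displacement is the signed area under the v-t curve.
0–3 s: -12 × 3 = -36 m
3–4 s: -6 × 1 = -6 m
4–6 s: -12 × 2 = -24 m
6–12 s: 3 × 6 = 18 m
12–17 s: -9 × 5 = -45 m
Net displacement = -93 m

-93 m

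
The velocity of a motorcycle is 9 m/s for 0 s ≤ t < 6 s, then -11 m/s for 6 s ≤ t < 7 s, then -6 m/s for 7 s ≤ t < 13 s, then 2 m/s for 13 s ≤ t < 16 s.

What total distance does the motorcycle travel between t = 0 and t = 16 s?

Distance (not displacement) is the total path length: add the absolute areas under v-t.
0–6 s: |9| × 6 = 54 m
6–7 s: |-11| × 1 = 11 m
7–13 s: |-6| × 6 = 36 m
13–16 s: |2| × 3 = 6 m
Total distance = 107 m

107 m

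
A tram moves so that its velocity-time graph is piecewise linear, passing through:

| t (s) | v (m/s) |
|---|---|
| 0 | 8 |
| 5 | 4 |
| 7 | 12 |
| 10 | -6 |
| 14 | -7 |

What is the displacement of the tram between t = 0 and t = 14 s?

Net displacement equals the area under the velocity-time graph (areas below the axis count negative).
0–5 s: ½(8 + 4)(5) = 30 m
5–7 s: ½(4 + 12)(2) = 16 m
7–10 s: ½(12 + -6)(3) = 9 m
10–14 s: ½(-6 + -7)(4) = -26 m
Net displacement = 29 m

29 m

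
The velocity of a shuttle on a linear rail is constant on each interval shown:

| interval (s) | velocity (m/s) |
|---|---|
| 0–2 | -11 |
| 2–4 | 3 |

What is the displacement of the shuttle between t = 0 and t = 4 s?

-16 m

Displacement is the signed area under the v-t curve.
0–2 s: -11 × 2 = -22 m
2–4 s: 3 × 2 = 6 m
Net displacement = -16 m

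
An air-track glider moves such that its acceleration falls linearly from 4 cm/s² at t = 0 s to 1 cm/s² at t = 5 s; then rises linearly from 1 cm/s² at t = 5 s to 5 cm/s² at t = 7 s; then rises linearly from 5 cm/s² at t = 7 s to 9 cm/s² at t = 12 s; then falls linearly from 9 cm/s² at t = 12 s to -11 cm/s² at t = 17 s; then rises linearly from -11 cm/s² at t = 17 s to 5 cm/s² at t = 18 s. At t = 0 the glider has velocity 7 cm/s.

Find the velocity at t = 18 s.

Δv equals the area under the a-t graph; then v = v₀ + Δv.
0–5 s: ½(4 + 1)(5) = 12.5 cm/s
5–7 s: ½(1 + 5)(2) = 6 cm/s
7–12 s: ½(5 + 9)(5) = 35 cm/s
12–17 s: ½(9 + -11)(5) = -5 cm/s
17–18 s: ½(-11 + 5)(1) = -3 cm/s
Δv = 45.5 cm/s, so v(18) = 7 + (45.5) = 52.5 cm/s.

52.5 cm/s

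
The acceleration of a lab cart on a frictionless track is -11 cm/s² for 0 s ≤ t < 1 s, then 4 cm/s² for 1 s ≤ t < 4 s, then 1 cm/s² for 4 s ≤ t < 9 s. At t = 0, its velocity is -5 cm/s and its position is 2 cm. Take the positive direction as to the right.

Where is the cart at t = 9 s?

-46 cm

On each constant-a segment, Δv = aΔt and Δx = v₀Δt + ½aΔt²; chain segment to segment.
0–1 s: v starts -5 cm/s; Δx = -5·1 + ½·-11·1² = -10.5 cm; v ends -16 cm/s.
1–4 s: v starts -16 cm/s; Δx = -16·3 + ½·4·3² = -30 cm; v ends -4 cm/s.
4–9 s: v starts -4 cm/s; Δx = -4·5 + ½·1·5² = -7.5 cm; v ends 1 cm/s.
x(9) = 2 + Σ Δx = -46 cm.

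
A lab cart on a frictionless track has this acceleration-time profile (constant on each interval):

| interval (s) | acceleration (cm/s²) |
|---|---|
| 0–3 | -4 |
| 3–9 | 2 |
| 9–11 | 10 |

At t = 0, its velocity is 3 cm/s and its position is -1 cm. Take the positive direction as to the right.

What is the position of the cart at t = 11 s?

On each constant-a segment, Δv = aΔt and Δx = v₀Δt + ½aΔt²; chain segment to segment.
0–3 s: v starts 3 cm/s; Δx = 3·3 + ½·-4·3² = -9 cm; v ends -9 cm/s.
3–9 s: v starts -9 cm/s; Δx = -9·6 + ½·2·6² = -18 cm; v ends 3 cm/s.
9–11 s: v starts 3 cm/s; Δx = 3·2 + ½·10·2² = 26 cm; v ends 23 cm/s.
x(11) = -1 + Σ Δx = -2 cm.

-2 cm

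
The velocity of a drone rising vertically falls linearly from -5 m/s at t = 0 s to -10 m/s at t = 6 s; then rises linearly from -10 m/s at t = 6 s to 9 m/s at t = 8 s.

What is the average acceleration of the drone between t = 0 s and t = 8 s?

1.75 m/s²

Average acceleration = Δv/Δt = (9 − -5)/(8 − 0) = 1.75 m/s².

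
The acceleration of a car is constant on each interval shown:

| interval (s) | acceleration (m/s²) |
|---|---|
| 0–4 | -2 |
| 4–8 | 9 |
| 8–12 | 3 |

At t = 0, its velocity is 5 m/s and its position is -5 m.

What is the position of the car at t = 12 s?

215 m

On each constant-a segment, Δv = aΔt and Δx = v₀Δt + ½aΔt²; chain segment to segment.
0–4 s: v starts 5 m/s; Δx = 5·4 + ½·-2·4² = 4 m; v ends -3 m/s.
4–8 s: v starts -3 m/s; Δx = -3·4 + ½·9·4² = 60 m; v ends 33 m/s.
8–12 s: v starts 33 m/s; Δx = 33·4 + ½·3·4² = 156 m; v ends 45 m/s.
x(12) = -5 + Σ Δx = 215 m.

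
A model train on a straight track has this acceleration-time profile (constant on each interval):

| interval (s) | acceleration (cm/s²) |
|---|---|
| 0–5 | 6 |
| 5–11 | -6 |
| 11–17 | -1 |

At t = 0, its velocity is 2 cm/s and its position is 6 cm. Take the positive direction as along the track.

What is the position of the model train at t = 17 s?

133 cm

On each constant-a segment, Δv = aΔt and Δx = v₀Δt + ½aΔt²; chain segment to segment.
0–5 s: v starts 2 cm/s; Δx = 2·5 + ½·6·5² = 85 cm; v ends 32 cm/s.
5–11 s: v starts 32 cm/s; Δx = 32·6 + ½·-6·6² = 84 cm; v ends -4 cm/s.
11–17 s: v starts -4 cm/s; Δx = -4·6 + ½·-1·6² = -42 cm; v ends -10 cm/s.
x(17) = 6 + Σ Δx = 133 cm.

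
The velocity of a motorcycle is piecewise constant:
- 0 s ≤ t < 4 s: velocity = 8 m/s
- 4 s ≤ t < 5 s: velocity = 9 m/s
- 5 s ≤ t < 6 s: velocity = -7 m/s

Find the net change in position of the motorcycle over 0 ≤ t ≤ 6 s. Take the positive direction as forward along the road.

34 m

Net displacement equals the area under the velocity-time graph (areas below the axis count negative).
0–4 s: 8 × 4 = 32 m
4–5 s: 9 × 1 = 9 m
5–6 s: -7 × 1 = -7 m
Net displacement = 34 m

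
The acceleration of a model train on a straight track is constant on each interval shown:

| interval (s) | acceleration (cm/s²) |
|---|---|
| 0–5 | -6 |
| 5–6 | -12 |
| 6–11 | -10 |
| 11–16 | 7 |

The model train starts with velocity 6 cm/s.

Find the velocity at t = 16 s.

-51 cm/s

Δv equals the area under the a-t graph; then v = v₀ + Δv.
0–5 s: -6 × 5 = -30 cm/s
5–6 s: -12 × 1 = -12 cm/s
6–11 s: -10 × 5 = -50 cm/s
11–16 s: 7 × 5 = 35 cm/s
Δv = -57 cm/s, so v(16) = 6 + (-57) = -51 cm/s.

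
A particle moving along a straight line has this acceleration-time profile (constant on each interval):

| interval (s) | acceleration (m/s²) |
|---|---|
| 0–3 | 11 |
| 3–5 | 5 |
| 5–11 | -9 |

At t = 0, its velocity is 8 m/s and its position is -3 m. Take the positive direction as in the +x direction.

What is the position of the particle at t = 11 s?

306.5 m

On each constant-a segment, Δv = aΔt and Δx = v₀Δt + ½aΔt²; chain segment to segment.
0–3 s: v starts 8 m/s; Δx = 8·3 + ½·11·3² = 73.5 m; v ends 41 m/s.
3–5 s: v starts 41 m/s; Δx = 41·2 + ½·5·2² = 92 m; v ends 51 m/s.
5–11 s: v starts 51 m/s; Δx = 51·6 + ½·-9·6² = 144 m; v ends -3 m/s.
x(11) = -3 + Σ Δx = 306.5 m.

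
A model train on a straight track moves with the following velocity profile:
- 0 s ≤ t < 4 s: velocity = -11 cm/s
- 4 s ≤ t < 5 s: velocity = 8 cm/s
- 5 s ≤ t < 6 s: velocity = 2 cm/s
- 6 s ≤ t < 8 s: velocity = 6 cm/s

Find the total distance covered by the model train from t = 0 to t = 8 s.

Total distance travelled is ∫|v| dt — sum the magnitudes of each area piece.
0–4 s: |-11| × 4 = 44 cm
4–5 s: |8| × 1 = 8 cm
5–6 s: |2| × 1 = 2 cm
6–8 s: |6| × 2 = 12 cm
Total distance = 66 cm

66 cm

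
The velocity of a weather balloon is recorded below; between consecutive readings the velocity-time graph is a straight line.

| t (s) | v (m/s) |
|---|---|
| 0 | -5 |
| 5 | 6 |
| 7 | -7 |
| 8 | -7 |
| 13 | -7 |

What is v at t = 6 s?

-0.5 m/s

On 5–7 s the graph is linear from 6 to -7 m/s: v(6) = 6 + (-7 − 6)·(6 − 5)/(7 − 5) = -0.5 m/s.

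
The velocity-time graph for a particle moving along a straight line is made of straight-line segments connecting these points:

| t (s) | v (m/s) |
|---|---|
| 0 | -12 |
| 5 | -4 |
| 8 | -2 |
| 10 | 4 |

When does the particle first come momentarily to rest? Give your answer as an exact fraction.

v changes sign on 8–10 s (from -2 to 4); the graph is linear there, so v = 0 at t = 8 + (2)·(10 − 8)/(4 − -2) = 26/3 s.

t = 26/3 s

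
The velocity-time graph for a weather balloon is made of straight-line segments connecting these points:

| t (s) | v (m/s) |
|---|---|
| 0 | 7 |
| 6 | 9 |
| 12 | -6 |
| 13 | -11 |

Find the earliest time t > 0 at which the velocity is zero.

t = 9.6 s

v changes sign on 6–12 s (from 9 to -6); the graph is linear there, so v = 0 at t = 6 + (-9)·(12 − 6)/(-6 − 9) = 9.6 s.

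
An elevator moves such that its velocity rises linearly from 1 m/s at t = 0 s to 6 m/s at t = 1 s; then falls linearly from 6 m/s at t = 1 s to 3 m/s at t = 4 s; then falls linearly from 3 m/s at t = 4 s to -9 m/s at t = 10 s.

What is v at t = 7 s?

On 4–10 s the graph is linear from 3 to -9 m/s: v(7) = 3 + (-9 − 3)·(7 − 4)/(10 − 4) = -3 m/s.

-3 m/s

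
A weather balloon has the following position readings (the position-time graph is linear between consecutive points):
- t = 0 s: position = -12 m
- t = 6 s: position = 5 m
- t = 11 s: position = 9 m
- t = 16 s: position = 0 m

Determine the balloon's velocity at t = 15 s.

-1.8 m/s

Velocity is the slope of the x-t graph on 11–16 s: (0 − 9)/(16 − 11) = -1.8 m/s.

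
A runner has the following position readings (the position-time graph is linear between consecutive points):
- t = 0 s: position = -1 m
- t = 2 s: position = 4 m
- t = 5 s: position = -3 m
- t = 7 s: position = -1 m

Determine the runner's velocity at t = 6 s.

Velocity is the slope of the x-t graph on 5–7 s: (-1 − -3)/(7 − 5) = 1 m/s.

1 m/s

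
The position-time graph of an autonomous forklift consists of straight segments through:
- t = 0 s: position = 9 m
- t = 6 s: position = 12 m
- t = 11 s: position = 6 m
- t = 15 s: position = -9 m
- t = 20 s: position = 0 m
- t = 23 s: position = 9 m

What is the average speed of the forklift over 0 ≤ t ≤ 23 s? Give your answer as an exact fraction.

Average speed = (total path length)/(elapsed time); on a piecewise-linear x-t graph the path length is Σ|Δx|.
0–6 s: |Δx| = |12 − 9| = 3 m
6–11 s: |Δx| = |6 − 12| = 6 m
11–15 s: |Δx| = |-9 − 6| = 15 m
15–20 s: |Δx| = |0 − -9| = 9 m
20–23 s: |Δx| = |9 − 0| = 9 m
Total path = 42 m; average speed = 42/23 = 42/23 m/s.

42/23 m/s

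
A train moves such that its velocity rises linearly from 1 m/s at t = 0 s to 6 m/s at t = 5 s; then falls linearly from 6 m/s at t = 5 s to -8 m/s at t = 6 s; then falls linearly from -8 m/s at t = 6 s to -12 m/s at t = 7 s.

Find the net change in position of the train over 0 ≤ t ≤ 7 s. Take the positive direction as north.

Displacement is the signed area under the v-t curve.
0–5 s: ½(1 + 6)(5) = 17.5 m
5–6 s: ½(6 + -8)(1) = -1 m
6–7 s: ½(-8 + -12)(1) = -10 m
Net displacement = 6.5 m

6.5 m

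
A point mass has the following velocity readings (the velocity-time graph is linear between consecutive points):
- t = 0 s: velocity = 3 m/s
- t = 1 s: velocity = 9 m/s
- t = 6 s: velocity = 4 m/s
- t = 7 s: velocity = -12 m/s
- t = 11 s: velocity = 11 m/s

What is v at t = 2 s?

On 1–6 s the graph is linear from 9 to 4 m/s: v(2) = 9 + (4 − 9)·(2 − 1)/(6 − 1) = 8 m/s.

8 m/s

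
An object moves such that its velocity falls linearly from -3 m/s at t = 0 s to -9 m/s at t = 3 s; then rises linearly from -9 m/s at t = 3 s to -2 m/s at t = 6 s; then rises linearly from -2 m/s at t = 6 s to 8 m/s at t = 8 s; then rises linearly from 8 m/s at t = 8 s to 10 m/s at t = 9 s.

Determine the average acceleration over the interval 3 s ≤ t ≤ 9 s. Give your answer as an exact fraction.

19/6 m/s²

Average acceleration = Δv/Δt = (10 − -9)/(9 − 3) = 19/6 m/s².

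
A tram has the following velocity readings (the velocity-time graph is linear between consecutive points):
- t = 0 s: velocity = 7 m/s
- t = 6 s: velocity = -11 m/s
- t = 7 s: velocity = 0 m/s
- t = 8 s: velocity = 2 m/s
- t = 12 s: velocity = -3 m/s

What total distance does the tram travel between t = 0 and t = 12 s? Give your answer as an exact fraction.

Distance (not displacement) is the total path length: add the absolute areas under v-t.
0–6 s: v = 0 at t = 7/3 s; triangle areas 49/6 + 121/6 = 85/3 m
6–7 s: |½(-11 + 0)(1)| = 5.5 m
7–8 s: |½(0 + 2)(1)| = 1 m
8–12 s: v = 0 at t = 9.6 s; triangle areas 1.6 + 3.6 = 5.2 m
Total distance = 1201/30 m

1201/30 m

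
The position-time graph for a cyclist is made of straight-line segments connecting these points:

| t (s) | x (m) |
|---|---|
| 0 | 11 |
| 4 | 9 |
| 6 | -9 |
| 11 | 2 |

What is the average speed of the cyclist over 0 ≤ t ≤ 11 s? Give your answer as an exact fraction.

Average speed = (total path length)/(elapsed time); on a piecewise-linear x-t graph the path length is Σ|Δx|.
0–4 s: |Δx| = |9 − 11| = 2 m
4–6 s: |Δx| = |-9 − 9| = 18 m
6–11 s: |Δx| = |2 − -9| = 11 m
Total path = 31 m; average speed = 31/11 = 31/11 m/s.

31/11 m/s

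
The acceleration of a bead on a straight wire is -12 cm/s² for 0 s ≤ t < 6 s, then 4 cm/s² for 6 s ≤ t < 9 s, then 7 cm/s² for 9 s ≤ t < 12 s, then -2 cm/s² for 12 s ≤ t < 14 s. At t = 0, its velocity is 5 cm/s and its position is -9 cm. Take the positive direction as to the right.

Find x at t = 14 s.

On each constant-a segment, Δv = aΔt and Δx = v₀Δt + ½aΔt²; chain segment to segment.
0–6 s: v starts 5 cm/s; Δx = 5·6 + ½·-12·6² = -186 cm; v ends -67 cm/s.
6–9 s: v starts -67 cm/s; Δx = -67·3 + ½·4·3² = -183 cm; v ends -55 cm/s.
9–12 s: v starts -55 cm/s; Δx = -55·3 + ½·7·3² = -133.5 cm; v ends -34 cm/s.
12–14 s: v starts -34 cm/s; Δx = -34·2 + ½·-2·2² = -72 cm; v ends -38 cm/s.
x(14) = -9 + Σ Δx = -583.5 cm.

-583.5 cm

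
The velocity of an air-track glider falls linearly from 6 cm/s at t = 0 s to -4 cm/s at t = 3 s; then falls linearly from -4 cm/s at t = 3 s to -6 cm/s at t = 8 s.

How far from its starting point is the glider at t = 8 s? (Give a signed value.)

Net displacement equals the area under the velocity-time graph (areas below the axis count negative).
0–3 s: ½(6 + -4)(3) = 3 cm
3–8 s: ½(-4 + -6)(5) = -25 cm
Net displacement = -22 cm

-22 cm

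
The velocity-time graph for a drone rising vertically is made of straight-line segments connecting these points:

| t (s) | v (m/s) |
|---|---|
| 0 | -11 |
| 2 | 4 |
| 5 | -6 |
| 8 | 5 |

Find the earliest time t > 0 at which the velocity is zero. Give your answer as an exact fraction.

t = 22/15 s

v changes sign on 0–2 s (from -11 to 4); the graph is linear there, so v = 0 at t = 0 + (11)·(2 − 0)/(4 − -11) = 22/15 s.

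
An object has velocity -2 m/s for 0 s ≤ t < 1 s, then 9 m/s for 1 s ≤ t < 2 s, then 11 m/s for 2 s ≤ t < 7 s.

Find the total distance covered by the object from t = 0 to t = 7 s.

66 m

Total distance travelled is ∫|v| dt — sum the magnitudes of each area piece.
0–1 s: |-2| × 1 = 2 m
1–2 s: |9| × 1 = 9 m
2–7 s: |11| × 5 = 55 m
Total distance = 66 m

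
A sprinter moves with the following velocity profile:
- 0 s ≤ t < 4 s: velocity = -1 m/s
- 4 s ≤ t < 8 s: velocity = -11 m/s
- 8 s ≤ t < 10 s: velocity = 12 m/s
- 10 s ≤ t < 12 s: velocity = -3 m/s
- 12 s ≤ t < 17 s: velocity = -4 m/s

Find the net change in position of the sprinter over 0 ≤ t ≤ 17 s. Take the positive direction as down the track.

-50 m

Net displacement equals the area under the velocity-time graph (areas below the axis count negative).
0–4 s: -1 × 4 = -4 m
4–8 s: -11 × 4 = -44 m
8–10 s: 12 × 2 = 24 m
10–12 s: -3 × 2 = -6 m
12–17 s: -4 × 5 = -20 m
Net displacement = -50 m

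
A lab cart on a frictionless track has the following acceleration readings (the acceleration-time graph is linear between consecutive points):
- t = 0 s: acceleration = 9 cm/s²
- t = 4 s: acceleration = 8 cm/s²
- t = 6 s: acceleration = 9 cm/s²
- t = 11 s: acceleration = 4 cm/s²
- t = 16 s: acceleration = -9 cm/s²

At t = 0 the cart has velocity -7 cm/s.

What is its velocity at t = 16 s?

64 cm/s

Δv equals the area under the a-t graph; then v = v₀ + Δv.
0–4 s: ½(9 + 8)(4) = 34 cm/s
4–6 s: ½(8 + 9)(2) = 17 cm/s
6–11 s: ½(9 + 4)(5) = 32.5 cm/s
11–16 s: ½(4 + -9)(5) = -12.5 cm/s
Δv = 71 cm/s, so v(16) = -7 + (71) = 64 cm/s.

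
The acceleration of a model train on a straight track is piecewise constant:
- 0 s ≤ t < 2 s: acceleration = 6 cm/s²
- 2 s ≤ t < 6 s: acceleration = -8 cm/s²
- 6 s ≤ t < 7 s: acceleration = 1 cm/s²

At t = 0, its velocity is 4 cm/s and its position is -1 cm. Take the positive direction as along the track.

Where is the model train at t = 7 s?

3.5 cm

On each constant-a segment, Δv = aΔt and Δx = v₀Δt + ½aΔt²; chain segment to segment.
0–2 s: v starts 4 cm/s; Δx = 4·2 + ½·6·2² = 20 cm; v ends 16 cm/s.
2–6 s: v starts 16 cm/s; Δx = 16·4 + ½·-8·4² = 0 cm; v ends -16 cm/s.
6–7 s: v starts -16 cm/s; Δx = -16·1 + ½·1·1² = -15.5 cm; v ends -15 cm/s.
x(7) = -1 + Σ Δx = 3.5 cm.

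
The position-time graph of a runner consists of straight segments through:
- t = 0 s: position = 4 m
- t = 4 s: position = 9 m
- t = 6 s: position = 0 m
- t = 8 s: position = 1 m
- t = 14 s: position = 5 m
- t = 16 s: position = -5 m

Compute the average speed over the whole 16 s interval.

Average speed = (total path length)/(elapsed time); on a piecewise-linear x-t graph the path length is Σ|Δx|.
0–4 s: |Δx| = |9 − 4| = 5 m
4–6 s: |Δx| = |0 − 9| = 9 m
6–8 s: |Δx| = |1 − 0| = 1 m
8–14 s: |Δx| = |5 − 1| = 4 m
14–16 s: |Δx| = |-5 − 5| = 10 m
Total path = 29 m; average speed = 29/16 = 1.8125 m/s.

1.8125 m/s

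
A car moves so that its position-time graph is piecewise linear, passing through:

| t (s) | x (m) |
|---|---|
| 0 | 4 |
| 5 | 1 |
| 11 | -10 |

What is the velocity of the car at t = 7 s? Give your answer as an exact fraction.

-11/6 m/s

Velocity is the slope of the x-t graph on 5–11 s: (-10 − 1)/(11 − 5) = -11/6 m/s.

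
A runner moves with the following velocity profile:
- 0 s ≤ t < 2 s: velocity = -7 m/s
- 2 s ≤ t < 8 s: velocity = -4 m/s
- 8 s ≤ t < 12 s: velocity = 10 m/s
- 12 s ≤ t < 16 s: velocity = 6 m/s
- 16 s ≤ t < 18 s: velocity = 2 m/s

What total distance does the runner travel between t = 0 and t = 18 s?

106 m

Distance (not displacement) is the total path length: add the absolute areas under v-t.
0–2 s: |-7| × 2 = 14 m
2–8 s: |-4| × 6 = 24 m
8–12 s: |10| × 4 = 40 m
12–16 s: |6| × 4 = 24 m
16–18 s: |2| × 2 = 4 m
Total distance = 106 m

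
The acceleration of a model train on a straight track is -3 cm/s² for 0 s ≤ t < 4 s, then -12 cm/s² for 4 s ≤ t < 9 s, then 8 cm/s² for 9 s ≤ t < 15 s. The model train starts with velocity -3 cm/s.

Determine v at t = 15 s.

Δv equals the area under the a-t graph; then v = v₀ + Δv.
0–4 s: -3 × 4 = -12 cm/s
4–9 s: -12 × 5 = -60 cm/s
9–15 s: 8 × 6 = 48 cm/s
Δv = -24 cm/s, so v(15) = -3 + (-24) = -27 cm/s.

-27 cm/s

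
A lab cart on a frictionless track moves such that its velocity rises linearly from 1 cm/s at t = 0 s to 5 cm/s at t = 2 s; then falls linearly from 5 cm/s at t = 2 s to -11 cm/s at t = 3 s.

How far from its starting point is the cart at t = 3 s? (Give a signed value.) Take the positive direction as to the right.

Displacement is the signed area under the v-t curve.
0–2 s: ½(1 + 5)(2) = 6 cm
2–3 s: ½(5 + -11)(1) = -3 cm
Net displacement = 3 cm

3 cm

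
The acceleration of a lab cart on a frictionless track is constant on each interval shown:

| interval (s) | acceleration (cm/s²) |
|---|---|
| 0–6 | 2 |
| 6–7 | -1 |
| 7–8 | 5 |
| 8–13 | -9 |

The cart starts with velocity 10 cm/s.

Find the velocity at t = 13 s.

Δv equals the area under the a-t graph; then v = v₀ + Δv.
0–6 s: 2 × 6 = 12 cm/s
6–7 s: -1 × 1 = -1 cm/s
7–8 s: 5 × 1 = 5 cm/s
8–13 s: -9 × 5 = -45 cm/s
Δv = -29 cm/s, so v(13) = 10 + (-29) = -19 cm/s.

-19 cm/s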